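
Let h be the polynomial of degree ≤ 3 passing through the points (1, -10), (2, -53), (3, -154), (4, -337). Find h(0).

-1

Write h(t) = at^3 + bt^2 + ct + d. Substituting each data point gives a linear system:
  a + b + c + d = -10
  8a + 4b + 2c + d = -53
  27a + 9b + 3c + d = -154
  64a + 16b + 4c + d = -337
Solving the system yields a = -4, b = -5, c = 0, d = -1.
So h(t) = -4t^3 - 5t^2 - 1.
Then h(0) = -1.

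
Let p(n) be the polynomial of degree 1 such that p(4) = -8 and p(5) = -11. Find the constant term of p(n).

Write p(n) = an + b. Substituting each data point gives a linear system:
  4a + b = -8
  5a + b = -11
Solving the system yields a = -3, b = 4.
So p(n) = -3n + 4.
The constant term is 4.

4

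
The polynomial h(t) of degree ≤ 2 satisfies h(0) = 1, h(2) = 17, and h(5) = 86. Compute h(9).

Using the Lagrange interpolation formula with nodes 0, 2, 5:
  L_0(t) = (t - 2)(t - 5) / 10
  L_1(t) = t(t - 5) / -6
  L_2(t) = t(t - 2) / 15
Then h(t) = 1·L_0(t) + 17·L_1(t) + 86·L_2(t).
Expanding and collecting terms gives h(t) = 3t² + 2t + 1.
Evaluating at t = 9: h(9) = 262.

262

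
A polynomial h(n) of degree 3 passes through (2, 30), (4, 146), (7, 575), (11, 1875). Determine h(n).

Using the Lagrange interpolation formula with nodes 2, 4, 7, 11:
  L_0(n) = (n - 4)(n - 7)(n - 11) / -90
  L_1(n) = (n - 2)(n - 7)(n - 11) / 42
  L_2(n) = (n - 2)(n - 4)(n - 11) / -60
  L_3(n) = (n - 2)(n - 4)(n - 7) / 252
Then h(n) = 30·L_0(n) + 146·L_1(n) + 575·L_2(n) + 1875·L_3(n).
Expanding and collecting terms gives h(n) = n³ + 4n² + 6n - 6.
Check: h(11) = 1875. ✓

h(n) = n^3 + 4n^2 + 6n - 6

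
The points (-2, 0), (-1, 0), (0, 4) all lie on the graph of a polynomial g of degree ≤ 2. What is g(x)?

g(x) = 2x^2 + 6x + 4

Write g(x) = ax^2 + bx + c. Substituting each data point gives a linear system:
  4a - 2b + c = 0
  a - b + c = 0
  c = 4
Solving the system yields a = 2, b = 6, c = 4.
So g(x) = 2x^2 + 6x + 4.
Check: g(-2) = 0. ✓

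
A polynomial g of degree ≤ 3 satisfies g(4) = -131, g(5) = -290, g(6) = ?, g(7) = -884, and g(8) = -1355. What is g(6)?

On equispaced nodes a degree-3 polynomial has vanishing fourth forward difference, so
  g(4) - 4·g(5) + 6·g(6) - 4·g(7) + g(8) = 0.
Substituting the known values and solving for g(6):
  6·g(6) = -3210
  g(6) = -535.

-535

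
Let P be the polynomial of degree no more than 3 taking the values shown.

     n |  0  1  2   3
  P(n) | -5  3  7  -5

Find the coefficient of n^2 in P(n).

4

Write P(n) = an^3 + bn^2 + cn + d. Substituting each data point gives a linear system:
  d = -5
  a + b + c + d = 3
  8a + 4b + 2c + d = 7
  27a + 9b + 3c + d = -5
Solving the system yields a = -2, b = 4, c = 6, d = -5.
So P(n) = -2n^3 + 4n^2 + 6n - 5.
The coefficient of n^2 is 4.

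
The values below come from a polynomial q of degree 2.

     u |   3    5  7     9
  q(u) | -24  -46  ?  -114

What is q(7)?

-76

The 3 known points determine the degree-2 polynomial uniquely.
Write q(u) = au^2 + bu + c. Substituting each data point gives a linear system:
  9a + 3b + c = -24
  25a + 5b + c = -46
  81a + 9b + c = -114
Solving the system yields a = -1, b = -3, c = -6.
So q(u) = -u² - 3u - 6.
Then q(7) = -76.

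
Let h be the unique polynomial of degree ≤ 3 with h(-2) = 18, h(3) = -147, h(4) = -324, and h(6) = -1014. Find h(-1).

Using the Lagrange interpolation formula with nodes -2, 3, 4, 6:
  L_0(s) = (s - 3)(s - 4)(s - 6) / -240
  L_1(s) = (s + 2)(s - 4)(s - 6) / 15
  L_2(s) = (s + 2)(s - 3)(s - 6) / -12
  L_3(s) = (s + 2)(s - 3)(s - 4) / 48
Then h(s) = 18·L_0(s) - 147·L_1(s) - 324·L_2(s) - 1014·L_3(s).
Expanding and collecting terms gives h(s) = -4s^3 - 4s^2 - s.
Evaluating at s = -1: h(-1) = 1.

1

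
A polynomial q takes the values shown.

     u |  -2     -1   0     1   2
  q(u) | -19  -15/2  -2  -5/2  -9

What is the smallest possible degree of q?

Forward differences of the values at u = -2, -1, 0, 1, 2:
  q  : -19  -15/2  -2  -5/2  -9
  Δ  : 23/2  11/2  -1/2  -13/2
  Δ^2: -6  -6  -6
  Δ^3: 0  0
  Δ^4: 0
The second differences are constant (-6) and nonzero, while all higher differences vanish, so the minimal degree is 2.

2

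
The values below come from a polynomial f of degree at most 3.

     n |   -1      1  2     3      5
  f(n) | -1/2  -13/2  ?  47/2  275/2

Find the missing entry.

1

The 4 known points determine the degree-3 polynomial uniquely.
Write f(n) = an^3 + bn^2 + cn + d. Substituting each data point gives a linear system:
  -a + b - c + d = -1/2
  a + b + c + d = -13/2
  27a + 9b + 3c + d = 47/2
  125a + 25b + 5c + d = 275/2
Solving the system yields a = 1, b = 3/2, c = -4, d = -5.
So f(n) = n³ + (3/2)n² - 4n - 5.
Then f(2) = 1.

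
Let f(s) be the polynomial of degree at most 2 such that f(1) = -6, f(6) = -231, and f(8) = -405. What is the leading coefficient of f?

Write f(s) = as^2 + bs + c. Substituting each data point gives a linear system:
  a + b + c = -6
  36a + 6b + c = -231
  64a + 8b + c = -405
Solving the system yields a = -6, b = -3, c = 3.
So f(s) = -6s^2 - 3s + 3.
The leading coefficient is -6.

-6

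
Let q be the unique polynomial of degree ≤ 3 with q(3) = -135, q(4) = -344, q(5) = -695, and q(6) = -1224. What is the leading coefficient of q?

-6

Write q(u) = au^3 + bu^2 + cu + d. Substituting each data point gives a linear system:
  27a + 9b + 3c + d = -135
  64a + 16b + 4c + d = -344
  125a + 25b + 5c + d = -695
  216a + 36b + 6c + d = -1224
Solving the system yields a = -6, b = 1, c = 6, d = 0.
So q(u) = -6u^3 + u^2 + 6u.
The leading coefficient is -6.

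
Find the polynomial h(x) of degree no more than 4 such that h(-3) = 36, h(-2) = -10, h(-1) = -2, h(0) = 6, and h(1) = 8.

h(x) = 2x^4 + 3x^3 - 5x^2 + 2x + 6

Write h(x) = ax^4 + bx^3 + cx^2 + dx + e. Substituting each data point gives a linear system:
  81a - 27b + 9c - 3d + e = 36
  16a - 8b + 4c - 2d + e = -10
  a - b + c - d + e = -2
  e = 6
  a + b + c + d + e = 8
Solving the system yields a = 2, b = 3, c = -5, d = 2, e = 6.
So h(x) = 2x^4 + 3x^3 - 5x^2 + 2x + 6.
Check: h(-3) = 36. ✓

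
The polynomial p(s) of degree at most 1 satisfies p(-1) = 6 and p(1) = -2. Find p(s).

p(s) = -4s + 2

Write p(s) = as + b. Substituting each data point gives a linear system:
  -a + b = 6
  a + b = -2
Solving the system yields a = -4, b = 2.
So p(s) = -4s + 2.
Check: p(-1) = 6. ✓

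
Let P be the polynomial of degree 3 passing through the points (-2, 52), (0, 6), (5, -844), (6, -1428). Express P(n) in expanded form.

P(n) = -6n^3 - 3n^2 - 5n + 6

Write P(n) = an^3 + bn^2 + cn + d. Substituting each data point gives a linear system:
  -8a + 4b - 2c + d = 52
  d = 6
  125a + 25b + 5c + d = -844
  216a + 36b + 6c + d = -1428
Solving the system yields a = -6, b = -3, c = -5, d = 6.
So P(n) = -6n^3 - 3n^2 - 5n + 6.
Check: P(6) = -1428. ✓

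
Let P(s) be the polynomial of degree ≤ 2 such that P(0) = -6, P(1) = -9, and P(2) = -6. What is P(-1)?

Write P(s) = as^2 + bs + c. Substituting each data point gives a linear system:
  c = -6
  a + b + c = -9
  4a + 2b + c = -6
Solving the system yields a = 3, b = -6, c = -6.
So P(s) = 3s² - 6s - 6.
Then P(-1) = 3.

3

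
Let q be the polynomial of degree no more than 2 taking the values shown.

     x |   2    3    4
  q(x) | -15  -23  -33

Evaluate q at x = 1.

-9

Write q(x) = ax^2 + bx + c. Substituting each data point gives a linear system:
  4a + 2b + c = -15
  9a + 3b + c = -23
  16a + 4b + c = -33
Solving the system yields a = -1, b = -3, c = -5.
So q(x) = -x^2 - 3x - 5.
Then q(1) = -9.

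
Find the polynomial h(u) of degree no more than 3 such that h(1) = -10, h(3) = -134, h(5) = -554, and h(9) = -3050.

h(u) = -4u^3 - u^2 - 6u + 1

Using the Lagrange interpolation formula with nodes 1, 3, 5, 9:
  L_0(u) = (u - 3)(u - 5)(u - 9) / -64
  L_1(u) = (u - 1)(u - 5)(u - 9) / 24
  L_2(u) = (u - 1)(u - 3)(u - 9) / -32
  L_3(u) = (u - 1)(u - 3)(u - 5) / 192
Then h(u) = -10·L_0(u) - 134·L_1(u) - 554·L_2(u) - 3050·L_3(u).
Expanding and collecting terms gives h(u) = -4u³ - u² - 6u + 1.
Check: h(9) = -3050. ✓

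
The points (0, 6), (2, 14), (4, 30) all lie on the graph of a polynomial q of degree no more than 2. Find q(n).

Write q(n) = an^2 + bn + c. Substituting each data point gives a linear system:
  c = 6
  4a + 2b + c = 14
  16a + 4b + c = 30
Solving the system yields a = 1, b = 2, c = 6.
So q(n) = n^2 + 2n + 6.
Check: q(4) = 30. ✓

q(n) = n^2 + 2n + 6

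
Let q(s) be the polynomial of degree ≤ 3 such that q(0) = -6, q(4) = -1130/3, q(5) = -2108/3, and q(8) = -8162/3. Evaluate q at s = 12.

Write q(s) = as^3 + bs^2 + cs + d. Substituting each data point gives a linear system:
  d = -6
  64a + 16b + 4c + d = -1130/3
  125a + 25b + 5c + d = -2108/3
  512a + 64b + 8c + d = -8162/3
Solving the system yields a = -5, b = -5/3, c = -6, d = -6.
So q(s) = -5s^3 - (5/3)s^2 - 6s - 6.
Then q(12) = -8958.

-8958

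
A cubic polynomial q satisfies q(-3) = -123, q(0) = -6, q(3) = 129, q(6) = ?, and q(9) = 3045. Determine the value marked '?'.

The 4 known points determine the degree-3 polynomial uniquely.
Write q(t) = at^3 + bt^2 + ct + d. Substituting each data point gives a linear system:
  -27a + 9b - 3c + d = -123
  d = -6
  27a + 9b + 3c + d = 129
  729a + 81b + 9c + d = 3045
Solving the system yields a = 4, b = 1, c = 6, d = -6.
So q(t) = 4t^3 + t^2 + 6t - 6.
Then q(6) = 930.

930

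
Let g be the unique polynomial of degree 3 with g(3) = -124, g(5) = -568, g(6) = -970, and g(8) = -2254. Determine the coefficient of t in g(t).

6

Write g(t) = at^3 + bt^2 + ct + d. Substituting each data point gives a linear system:
  27a + 9b + 3c + d = -124
  125a + 25b + 5c + d = -568
  216a + 36b + 6c + d = -970
  512a + 64b + 8c + d = -2254
Solving the system yields a = -4, b = -4, c = 6, d = 2.
So g(t) = -4t³ - 4t² + 6t + 2.
The coefficient of t is 6.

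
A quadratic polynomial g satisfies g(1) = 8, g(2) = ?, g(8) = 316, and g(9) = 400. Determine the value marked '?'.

The 3 known points determine the degree-2 polynomial uniquely.
Write g(x) = ax^2 + bx + c. Substituting each data point gives a linear system:
  a + b + c = 8
  64a + 8b + c = 316
  81a + 9b + c = 400
Solving the system yields a = 5, b = -1, c = 4.
So g(x) = 5x^2 - x + 4.
Then g(2) = 22.

22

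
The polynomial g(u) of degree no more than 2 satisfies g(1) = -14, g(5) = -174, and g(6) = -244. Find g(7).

-326

Write g(u) = au^2 + bu + c. Substituting each data point gives a linear system:
  a + b + c = -14
  25a + 5b + c = -174
  36a + 6b + c = -244
Solving the system yields a = -6, b = -4, c = -4.
So g(u) = -6u^2 - 4u - 4.
Then g(7) = -326.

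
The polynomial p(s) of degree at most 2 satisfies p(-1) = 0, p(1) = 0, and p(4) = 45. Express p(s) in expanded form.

Write p(s) = as^2 + bs + c. Substituting each data point gives a linear system:
  a - b + c = 0
  a + b + c = 0
  16a + 4b + c = 45
Solving the system yields a = 3, b = 0, c = -3.
So p(s) = 3s^2 - 3.
Check: p(1) = 0. ✓

p(s) = 3s^2 - 3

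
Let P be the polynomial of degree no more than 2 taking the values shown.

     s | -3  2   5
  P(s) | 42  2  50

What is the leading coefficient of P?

3

Write P(s) = as^2 + bs + c. Substituting each data point gives a linear system:
  9a - 3b + c = 42
  4a + 2b + c = 2
  25a + 5b + c = 50
Solving the system yields a = 3, b = -5, c = 0.
So P(s) = 3s² - 5s.
The leading coefficient is 3.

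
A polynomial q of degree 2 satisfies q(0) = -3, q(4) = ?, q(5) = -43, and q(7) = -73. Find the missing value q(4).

The 3 known points determine the degree-2 polynomial uniquely.
Write q(s) = as^2 + bs + c. Substituting each data point gives a linear system:
  c = -3
  25a + 5b + c = -43
  49a + 7b + c = -73
Solving the system yields a = -1, b = -3, c = -3.
So q(s) = -s^2 - 3s - 3.
Then q(4) = -31.

-31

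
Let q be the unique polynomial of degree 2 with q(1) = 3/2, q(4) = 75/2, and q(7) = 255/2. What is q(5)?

Write q(s) = as^2 + bs + c. Substituting each data point gives a linear system:
  a + b + c = 3/2
  16a + 4b + c = 75/2
  49a + 7b + c = 255/2
Solving the system yields a = 3, b = -3, c = 3/2.
So q(s) = 3s^2 - 3s + 3/2.
Then q(5) = 123/2.

123/2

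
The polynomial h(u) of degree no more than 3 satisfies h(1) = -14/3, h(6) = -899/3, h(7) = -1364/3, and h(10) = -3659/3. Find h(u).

Write h(u) = au^3 + bu^2 + cu + d. Substituting each data point gives a linear system:
  a + b + c + d = -14/3
  216a + 36b + 6c + d = -899/3
  343a + 49b + 7c + d = -1364/3
  1000a + 100b + 10c + d = -3659/3
Solving the system yields a = -1, b = -2, c = -2, d = 1/3.
So h(u) = -u^3 - 2u^2 - 2u + 1/3.
Check: h(1) = -14/3. ✓

h(u) = -u^3 - 2u^2 - 2u + 1/3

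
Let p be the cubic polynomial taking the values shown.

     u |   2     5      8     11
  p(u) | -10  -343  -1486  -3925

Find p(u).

p(u) = -3u^3 + 6u + 2

Write p(u) = au^3 + bu^2 + cu + d. Substituting each data point gives a linear system:
  8a + 4b + 2c + d = -10
  125a + 25b + 5c + d = -343
  512a + 64b + 8c + d = -1486
  1331a + 121b + 11c + d = -3925
Solving the system yields a = -3, b = 0, c = 6, d = 2.
So p(u) = -3u³ + 6u + 2.
Check: p(2) = -10. ✓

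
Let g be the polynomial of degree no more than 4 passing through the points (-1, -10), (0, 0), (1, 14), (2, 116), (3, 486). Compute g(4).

Write g(x) = ax^4 + bx^3 + cx^2 + dx + e. Substituting each data point gives a linear system:
  a - b + c - d + e = -10
  e = 0
  a + b + c + d + e = 14
  16a + 8b + 4c + 2d + e = 116
  81a + 27b + 9c + 3d + e = 486
Solving the system yields a = 4, b = 6, c = -2, d = 6, e = 0.
So g(x) = 4x^4 + 6x^3 - 2x^2 + 6x.
Then g(4) = 1400.

1400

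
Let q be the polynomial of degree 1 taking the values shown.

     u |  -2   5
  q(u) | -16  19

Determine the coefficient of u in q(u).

5

Write q(u) = au + b. Substituting each data point gives a linear system:
  -2a + b = -16
  5a + b = 19
Solving the system yields a = 5, b = -6.
So q(u) = 5u - 6.
The leading coefficient is 5.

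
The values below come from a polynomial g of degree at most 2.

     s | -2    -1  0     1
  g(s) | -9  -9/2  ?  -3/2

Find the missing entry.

The 3 known points determine the degree-2 polynomial uniquely.
Write g(s) = as^2 + bs + c. Substituting each data point gives a linear system:
  4a - 2b + c = -9
  a - b + c = -9/2
  a + b + c = -3/2
Solving the system yields a = -1, b = 3/2, c = -2.
So g(s) = -s^2 + (3/2)s - 2.
Then g(0) = -2.

-2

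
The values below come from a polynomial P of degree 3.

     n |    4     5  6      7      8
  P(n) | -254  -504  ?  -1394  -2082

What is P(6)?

On equispaced nodes a degree-3 polynomial has vanishing fourth forward difference, so
  P(4) - 4·P(5) + 6·P(6) - 4·P(7) + P(8) = 0.
Substituting the known values and solving for P(6):
  6·P(6) = -5256
  P(6) = -876.

-876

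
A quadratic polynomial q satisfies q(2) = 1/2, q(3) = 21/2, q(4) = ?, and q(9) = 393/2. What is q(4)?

The 3 known points determine the degree-2 polynomial uniquely.
Write q(x) = ax^2 + bx + c. Substituting each data point gives a linear system:
  4a + 2b + c = 1/2
  9a + 3b + c = 21/2
  81a + 9b + c = 393/2
Solving the system yields a = 3, b = -5, c = -3/2.
So q(x) = 3x² - 5x - 3/2.
Then q(4) = 53/2.

53/2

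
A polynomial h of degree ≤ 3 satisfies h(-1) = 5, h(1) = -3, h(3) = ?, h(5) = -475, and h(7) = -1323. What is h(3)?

On equispaced nodes a degree-3 polynomial has vanishing fourth forward difference, so
  h(-1) - 4·h(1) + 6·h(3) - 4·h(5) + h(7) = 0.
Substituting the known values and solving for h(3):
  6·h(3) = -594
  h(3) = -99.

-99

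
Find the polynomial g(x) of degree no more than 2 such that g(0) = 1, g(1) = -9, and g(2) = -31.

g(x) = -6x^2 - 4x + 1

Using the Lagrange interpolation formula with nodes 0, 1, 2:
  L_0(x) = (x - 1)(x - 2) / 2
  L_1(x) = x(x - 2) / -1
  L_2(x) = x(x - 1) / 2
Then g(x) = 1·L_0(x) - 9·L_1(x) - 31·L_2(x).
Expanding and collecting terms gives g(x) = -6x^2 - 4x + 1.
Check: g(0) = 1. ✓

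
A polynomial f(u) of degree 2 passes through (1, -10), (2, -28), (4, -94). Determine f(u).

Write f(u) = au^2 + bu + c. Substituting each data point gives a linear system:
  a + b + c = -10
  4a + 2b + c = -28
  16a + 4b + c = -94
Solving the system yields a = -5, b = -3, c = -2.
So f(u) = -5u^2 - 3u - 2.
Check: f(4) = -94. ✓

f(u) = -5u^2 - 3u - 2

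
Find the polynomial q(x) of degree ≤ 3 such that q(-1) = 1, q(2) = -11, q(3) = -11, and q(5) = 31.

q(x) = x^3 - 3x^2 - 4x + 1

Write q(x) = ax^3 + bx^2 + cx + d. Substituting each data point gives a linear system:
  -a + b - c + d = 1
  8a + 4b + 2c + d = -11
  27a + 9b + 3c + d = -11
  125a + 25b + 5c + d = 31
Solving the system yields a = 1, b = -3, c = -4, d = 1.
So q(x) = x^3 - 3x^2 - 4x + 1.
Check: q(2) = -11. ✓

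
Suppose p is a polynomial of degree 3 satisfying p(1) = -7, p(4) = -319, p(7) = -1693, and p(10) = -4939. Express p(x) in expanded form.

Write p(x) = ax^3 + bx^2 + cx + d. Substituting each data point gives a linear system:
  a + b + c + d = -7
  64a + 16b + 4c + d = -319
  343a + 49b + 7c + d = -1693
  1000a + 100b + 10c + d = -4939
Solving the system yields a = -5, b = 1, c = -4, d = 1.
So p(x) = -5x³ + x² - 4x + 1.
Check: p(7) = -1693. ✓

p(x) = -5x^3 + x^2 - 4x + 1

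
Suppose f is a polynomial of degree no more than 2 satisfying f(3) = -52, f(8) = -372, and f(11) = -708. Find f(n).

f(n) = -6n^2 + 2n - 4

Write f(n) = an^2 + bn + c. Substituting each data point gives a linear system:
  9a + 3b + c = -52
  64a + 8b + c = -372
  121a + 11b + c = -708
Solving the system yields a = -6, b = 2, c = -4.
So f(n) = -6n² + 2n - 4.
Check: f(11) = -708. ✓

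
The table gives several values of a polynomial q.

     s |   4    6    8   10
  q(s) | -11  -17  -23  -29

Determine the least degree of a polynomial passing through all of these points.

1

Forward differences of the values at s = 4, 6, 8, 10:
  q  : -11  -17  -23  -29
  Δ  : -6  -6  -6
  Δ^2: 0  0
  Δ^3: 0
The first differences are constant (-6) and nonzero, while all higher differences vanish, so the minimal degree is 1.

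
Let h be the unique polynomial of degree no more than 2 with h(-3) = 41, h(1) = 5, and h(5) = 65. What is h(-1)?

Write h(n) = an^2 + bn + c. Substituting each data point gives a linear system:
  9a - 3b + c = 41
  a + b + c = 5
  25a + 5b + c = 65
Solving the system yields a = 3, b = -3, c = 5.
So h(n) = 3n^2 - 3n + 5.
Then h(-1) = 11.

11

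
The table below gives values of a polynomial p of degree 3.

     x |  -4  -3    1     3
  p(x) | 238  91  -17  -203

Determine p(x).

p(x) = -5x^3 - 6x^2 - 4x - 2

Using the Lagrange interpolation formula with nodes -4, -3, 1, 3:
  L_0(x) = (x + 3)(x - 1)(x - 3) / -35
  L_1(x) = (x + 4)(x - 1)(x - 3) / 24
  L_2(x) = (x + 4)(x + 3)(x - 3) / -40
  L_3(x) = (x + 4)(x + 3)(x - 1) / 84
Then p(x) = 238·L_0(x) + 91·L_1(x) - 17·L_2(x) - 203·L_3(x).
Expanding and collecting terms gives p(x) = -5x^3 - 6x^2 - 4x - 2.
Check: p(-4) = 238. ✓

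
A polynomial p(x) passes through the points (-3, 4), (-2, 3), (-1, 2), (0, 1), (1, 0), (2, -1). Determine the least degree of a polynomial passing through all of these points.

Forward differences of the values at x = -3, -2, -1, 0, 1, 2:
  p  : 4  3  2  1  0  -1
  Δ  : -1  -1  -1  -1  -1
  Δ^2: 0  0  0  0
  Δ^3: 0  0  0
  Δ^4: 0  0
  Δ^5: 0
The first differences are constant (-1) and nonzero, while all higher differences vanish, so the minimal degree is 1.

1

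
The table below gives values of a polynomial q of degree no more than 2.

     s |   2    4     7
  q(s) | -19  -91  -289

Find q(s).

Using the Lagrange interpolation formula with nodes 2, 4, 7:
  L_0(s) = (s - 4)(s - 7) / 10
  L_1(s) = (s - 2)(s - 7) / -6
  L_2(s) = (s - 2)(s - 4) / 15
Then q(s) = -19·L_0(s) - 91·L_1(s) - 289·L_2(s).
Expanding and collecting terms gives q(s) = -6s² + 5.
Check: q(4) = -91. ✓

q(s) = -6s^2 + 5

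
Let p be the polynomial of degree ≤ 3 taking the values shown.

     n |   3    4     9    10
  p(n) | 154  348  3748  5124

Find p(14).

Using the Lagrange interpolation formula with nodes 3, 4, 9, 10:
  L_0(n) = (n - 4)(n - 9)(n - 10) / -42
  L_1(n) = (n - 3)(n - 9)(n - 10) / 30
  L_2(n) = (n - 3)(n - 4)(n - 10) / -30
  L_3(n) = (n - 3)(n - 4)(n - 9) / 42
Then p(n) = 154·L_0(n) + 348·L_1(n) + 3748·L_2(n) + 5124·L_3(n).
Expanding and collecting terms gives p(n) = 5n³ + n² + 2n + 4.
Evaluating at n = 14: p(14) = 13948.

13948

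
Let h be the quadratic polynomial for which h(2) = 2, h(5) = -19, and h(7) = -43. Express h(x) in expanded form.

h(x) = -x^2 + 6

Using the Lagrange interpolation formula with nodes 2, 5, 7:
  L_0(x) = (x - 5)(x - 7) / 15
  L_1(x) = (x - 2)(x - 7) / -6
  L_2(x) = (x - 2)(x - 5) / 10
Then h(x) = 2·L_0(x) - 19·L_1(x) - 43·L_2(x).
Expanding and collecting terms gives h(x) = -x^2 + 6.
Check: h(7) = -43. ✓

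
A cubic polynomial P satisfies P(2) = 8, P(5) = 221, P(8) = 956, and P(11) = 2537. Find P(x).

P(x) = 2x^3 - x^2 - 4

Write P(x) = ax^3 + bx^2 + cx + d. Substituting each data point gives a linear system:
  8a + 4b + 2c + d = 8
  125a + 25b + 5c + d = 221
  512a + 64b + 8c + d = 956
  1331a + 121b + 11c + d = 2537
Solving the system yields a = 2, b = -1, c = 0, d = -4.
So P(x) = 2x^3 - x^2 - 4.
Check: P(5) = 221. ✓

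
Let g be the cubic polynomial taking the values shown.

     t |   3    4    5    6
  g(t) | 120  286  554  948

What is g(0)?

-6

Write g(t) = at^3 + bt^2 + ct + d. Substituting each data point gives a linear system:
  27a + 9b + 3c + d = 120
  64a + 16b + 4c + d = 286
  125a + 25b + 5c + d = 554
  216a + 36b + 6c + d = 948
Solving the system yields a = 4, b = 3, c = -3, d = -6.
So g(t) = 4t^3 + 3t^2 - 3t - 6.
Then g(0) = -6.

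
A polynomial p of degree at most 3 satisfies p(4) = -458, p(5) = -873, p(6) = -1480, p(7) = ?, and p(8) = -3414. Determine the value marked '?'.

On equispaced nodes a degree-3 polynomial has vanishing fourth forward difference, so
  p(4) - 4·p(5) + 6·p(6) - 4·p(7) + p(8) = 0.
Substituting the known values and solving for p(7):
  -4·p(7) = 9260
  p(7) = -2315.

-2315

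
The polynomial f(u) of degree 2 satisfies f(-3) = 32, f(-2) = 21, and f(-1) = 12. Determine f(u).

f(u) = u^2 - 6u + 5

Write f(u) = au^2 + bu + c. Substituting each data point gives a linear system:
  9a - 3b + c = 32
  4a - 2b + c = 21
  a - b + c = 12
Solving the system yields a = 1, b = -6, c = 5.
So f(u) = u² - 6u + 5.
Check: f(-3) = 32. ✓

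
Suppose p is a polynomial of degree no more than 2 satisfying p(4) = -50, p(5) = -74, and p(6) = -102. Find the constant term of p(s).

Write p(s) = as^2 + bs + c. Substituting each data point gives a linear system:
  16a + 4b + c = -50
  25a + 5b + c = -74
  36a + 6b + c = -102
Solving the system yields a = -2, b = -6, c = 6.
So p(s) = -2s² - 6s + 6.
The constant term is 6.

6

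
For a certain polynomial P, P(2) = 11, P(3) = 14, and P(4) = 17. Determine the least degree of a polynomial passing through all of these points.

1

Forward differences of the values at x = 2, 3, 4:
  P  : 11  14  17
  Δ  : 3  3
  Δ^2: 0
The first differences are constant (3) and nonzero, while all higher differences vanish, so the minimal degree is 1.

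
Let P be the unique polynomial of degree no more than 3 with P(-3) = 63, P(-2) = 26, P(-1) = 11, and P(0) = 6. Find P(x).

P(x) = -2x^3 - x^2 - 4x + 6

Using the Lagrange interpolation formula with nodes -3, -2, -1, 0:
  L_0(x) = (x + 2)(x + 1)x / -6
  L_1(x) = (x + 3)(x + 1)x / 2
  L_2(x) = (x + 3)(x + 2)x / -2
  L_3(x) = (x + 3)(x + 2)(x + 1) / 6
Then P(x) = 63·L_0(x) + 26·L_1(x) + 11·L_2(x) + 6·L_3(x).
Expanding and collecting terms gives P(x) = -2x^3 - x^2 - 4x + 6.
Check: P(-3) = 63. ✓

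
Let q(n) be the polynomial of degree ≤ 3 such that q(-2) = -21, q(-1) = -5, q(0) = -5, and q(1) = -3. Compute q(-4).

-173

Forward differences of the values at n = -2, -1, 0, 1:
  q  : -21  -5  -5  -3
  Δ  : 16  0  2
  Δ^2: -16  2
  Δ^3: 18
The third differences are constant, confirming degree 3.
Interpolating (Newton forward form) and evaluating at n = -4 gives q(-4) = -173.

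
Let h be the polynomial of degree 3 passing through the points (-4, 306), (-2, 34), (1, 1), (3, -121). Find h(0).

2

Using the Lagrange interpolation formula with nodes -4, -2, 1, 3:
  L_0(t) = (t + 2)(t - 1)(t - 3) / -70
  L_1(t) = (t + 4)(t - 1)(t - 3) / 30
  L_2(t) = (t + 4)(t + 2)(t - 3) / -30
  L_3(t) = (t + 4)(t + 2)(t - 1) / 70
Then h(t) = 306·L_0(t) + 34·L_1(t) + 1·L_2(t) - 121·L_3(t).
Expanding and collecting terms gives h(t) = -5t³ + 4t + 2.
Evaluating at t = 0: h(0) = 2.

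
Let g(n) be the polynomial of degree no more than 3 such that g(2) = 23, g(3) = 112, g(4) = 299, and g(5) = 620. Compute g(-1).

Using the Lagrange interpolation formula with nodes 2, 3, 4, 5:
  L_0(n) = (n - 3)(n - 4)(n - 5) / -6
  L_1(n) = (n - 2)(n - 4)(n - 5) / 2
  L_2(n) = (n - 2)(n - 3)(n - 5) / -2
  L_3(n) = (n - 2)(n - 3)(n - 4) / 6
Then g(n) = 23·L_0(n) + 112·L_1(n) + 299·L_2(n) + 620·L_3(n).
Expanding and collecting terms gives g(n) = 6n^3 - 5n^2 - 5.
Evaluating at n = -1: g(-1) = -16.

-16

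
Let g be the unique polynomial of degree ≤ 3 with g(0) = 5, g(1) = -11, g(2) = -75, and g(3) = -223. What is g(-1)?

9

Write g(t) = at^3 + bt^2 + ct + d. Substituting each data point gives a linear system:
  d = 5
  a + b + c + d = -11
  8a + 4b + 2c + d = -75
  27a + 9b + 3c + d = -223
Solving the system yields a = -6, b = -6, c = -4, d = 5.
So g(t) = -6t³ - 6t² - 4t + 5.
Then g(-1) = 9.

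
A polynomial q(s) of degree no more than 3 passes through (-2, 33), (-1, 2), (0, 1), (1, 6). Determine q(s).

Write q(s) = as^3 + bs^2 + cs + d. Substituting each data point gives a linear system:
  -8a + 4b - 2c + d = 33
  -a + b - c + d = 2
  d = 1
  a + b + c + d = 6
Solving the system yields a = -4, b = 3, c = 6, d = 1.
So q(s) = -4s^3 + 3s^2 + 6s + 1.
Check: q(1) = 6. ✓

q(s) = -4s^3 + 3s^2 + 6s + 1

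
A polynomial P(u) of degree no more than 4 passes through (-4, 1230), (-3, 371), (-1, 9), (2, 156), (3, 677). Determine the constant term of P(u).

2

Write P(u) = au^4 + bu^3 + cu^2 + du + e. Substituting each data point gives a linear system:
  256a - 64b + 16c - 4d + e = 1230
  81a - 27b + 9c - 3d + e = 371
  a - b + c - d + e = 9
  16a + 8b + 4c + 2d + e = 156
  81a + 27b + 9c + 3d + e = 677
Solving the system yields a = 6, b = 6, c = 4, d = -3, e = 2.
So P(u) = 6u⁴ + 6u³ + 4u² - 3u + 2.
The constant term is 2.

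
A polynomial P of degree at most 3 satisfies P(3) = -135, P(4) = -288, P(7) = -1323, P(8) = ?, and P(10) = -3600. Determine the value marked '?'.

-1920

The 4 known points determine the degree-3 polynomial uniquely.
Write P(s) = as^3 + bs^2 + cs + d. Substituting each data point gives a linear system:
  27a + 9b + 3c + d = -135
  64a + 16b + 4c + d = -288
  343a + 49b + 7c + d = -1323
  1000a + 100b + 10c + d = -3600
Solving the system yields a = -3, b = -6, c = 0, d = 0.
So P(s) = -3s^3 - 6s^2.
Then P(8) = -1920.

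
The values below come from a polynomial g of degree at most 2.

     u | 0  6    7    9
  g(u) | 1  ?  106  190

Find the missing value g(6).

The 3 known points determine the degree-2 polynomial uniquely.
Write g(u) = au^2 + bu + c. Substituting each data point gives a linear system:
  c = 1
  49a + 7b + c = 106
  81a + 9b + c = 190
Solving the system yields a = 3, b = -6, c = 1.
So g(u) = 3u^2 - 6u + 1.
Then g(6) = 73.

73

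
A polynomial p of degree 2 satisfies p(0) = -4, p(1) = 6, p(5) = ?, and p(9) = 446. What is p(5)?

146

The 3 known points determine the degree-2 polynomial uniquely.
Write p(n) = an^2 + bn + c. Substituting each data point gives a linear system:
  c = -4
  a + b + c = 6
  81a + 9b + c = 446
Solving the system yields a = 5, b = 5, c = -4.
So p(n) = 5n^2 + 5n - 4.
Then p(5) = 146.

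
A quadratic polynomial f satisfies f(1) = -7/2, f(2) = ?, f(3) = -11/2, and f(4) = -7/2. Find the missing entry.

The 3 known points determine the degree-2 polynomial uniquely.
Write f(x) = ax^2 + bx + c. Substituting each data point gives a linear system:
  a + b + c = -7/2
  9a + 3b + c = -11/2
  16a + 4b + c = -7/2
Solving the system yields a = 1, b = -5, c = 1/2.
So f(x) = x^2 - 5x + 1/2.
Then f(2) = -11/2.

-11/2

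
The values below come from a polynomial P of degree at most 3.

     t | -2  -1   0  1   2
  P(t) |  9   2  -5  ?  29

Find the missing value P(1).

The 4 known points determine the degree-3 polynomial uniquely.
Write P(t) = at^3 + bt^2 + ct + d. Substituting each data point gives a linear system:
  -8a + 4b - 2c + d = 9
  -a + b - c + d = 2
  d = -5
  8a + 4b + 2c + d = 29
Solving the system yields a = 2, b = 6, c = -3, d = -5.
So P(t) = 2t³ + 6t² - 3t - 5.
Then P(1) = 0.

0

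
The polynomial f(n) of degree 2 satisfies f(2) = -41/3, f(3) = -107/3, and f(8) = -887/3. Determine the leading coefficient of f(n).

-5

Write f(n) = an^2 + bn + c. Substituting each data point gives a linear system:
  4a + 2b + c = -41/3
  9a + 3b + c = -107/3
  64a + 8b + c = -887/3
Solving the system yields a = -5, b = 3, c = 1/3.
So f(n) = -5n^2 + 3n + 1/3.
The leading coefficient is -5.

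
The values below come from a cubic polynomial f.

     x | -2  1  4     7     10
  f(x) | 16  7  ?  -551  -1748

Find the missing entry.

The 4 known points determine the degree-3 polynomial uniquely.
Write f(x) = ax^3 + bx^2 + cx + d. Substituting each data point gives a linear system:
  -8a + 4b - 2c + d = 16
  a + b + c + d = 7
  343a + 49b + 7c + d = -551
  1000a + 100b + 10c + d = -1748
Solving the system yields a = -2, b = 2, c = 5, d = 2.
So f(x) = -2x³ + 2x² + 5x + 2.
Then f(4) = -74.

-74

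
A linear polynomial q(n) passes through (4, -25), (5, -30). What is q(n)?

q(n) = -5n - 5

Write q(n) = an + b. Substituting each data point gives a linear system:
  4a + b = -25
  5a + b = -30
Solving the system yields a = -5, b = -5.
So q(n) = -5n - 5.
Check: q(4) = -25. ✓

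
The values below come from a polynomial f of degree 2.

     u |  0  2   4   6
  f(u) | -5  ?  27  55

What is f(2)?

The 3 known points determine the degree-2 polynomial uniquely.
Write f(u) = au^2 + bu + c. Substituting each data point gives a linear system:
  c = -5
  16a + 4b + c = 27
  36a + 6b + c = 55
Solving the system yields a = 1, b = 4, c = -5.
So f(u) = u^2 + 4u - 5.
Then f(2) = 7.

7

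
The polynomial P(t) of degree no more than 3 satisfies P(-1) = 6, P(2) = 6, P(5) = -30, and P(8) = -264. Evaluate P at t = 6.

-78

Write P(t) = at^3 + bt^2 + ct + d. Substituting each data point gives a linear system:
  -a + b - c + d = 6
  8a + 4b + 2c + d = 6
  125a + 25b + 5c + d = -30
  512a + 64b + 8c + d = -264
Solving the system yields a = -1, b = 4, c = -1, d = 0.
So P(t) = -t^3 + 4t^2 - t.
Then P(6) = -78.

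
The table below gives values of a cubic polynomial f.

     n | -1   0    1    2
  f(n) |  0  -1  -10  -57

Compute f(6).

-1225

Using the Lagrange interpolation formula with nodes -1, 0, 1, 2:
  L_0(n) = n(n - 1)(n - 2) / -6
  L_1(n) = (n + 1)(n - 1)(n - 2) / 2
  L_2(n) = (n + 1)n(n - 2) / -2
  L_3(n) = (n + 1)n(n - 1) / 6
Then f(n) = 0·L_0(n) - 1·L_1(n) - 10·L_2(n) - 57·L_3(n).
Expanding and collecting terms gives f(n) = -5n^3 - 4n^2 - 1.
Evaluating at n = 6: f(6) = -1225.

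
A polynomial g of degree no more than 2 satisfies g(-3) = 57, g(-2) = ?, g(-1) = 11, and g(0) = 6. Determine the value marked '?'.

The 3 known points determine the degree-2 polynomial uniquely.
Write g(n) = an^2 + bn + c. Substituting each data point gives a linear system:
  9a - 3b + c = 57
  a - b + c = 11
  c = 6
Solving the system yields a = 6, b = 1, c = 6.
So g(n) = 6n² + n + 6.
Then g(-2) = 28.

28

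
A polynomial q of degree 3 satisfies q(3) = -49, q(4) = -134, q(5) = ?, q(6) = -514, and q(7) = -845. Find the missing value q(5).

-283

On equispaced nodes a degree-3 polynomial has vanishing fourth forward difference, so
  q(3) - 4·q(4) + 6·q(5) - 4·q(6) + q(7) = 0.
Substituting the known values and solving for q(5):
  6·q(5) = -1698
  q(5) = -283.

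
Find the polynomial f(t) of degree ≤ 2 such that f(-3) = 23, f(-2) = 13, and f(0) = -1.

f(t) = t^2 - 5t - 1

Write f(t) = at^2 + bt + c. Substituting each data point gives a linear system:
  9a - 3b + c = 23
  4a - 2b + c = 13
  c = -1
Solving the system yields a = 1, b = -5, c = -1.
So f(t) = t^2 - 5t - 1.
Check: f(-2) = 13. ✓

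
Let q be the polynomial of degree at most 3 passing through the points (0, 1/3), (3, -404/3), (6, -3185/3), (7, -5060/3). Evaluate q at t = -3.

460/3

Using the Lagrange interpolation formula with nodes 0, 3, 6, 7:
  L_0(t) = (t - 3)(t - 6)(t - 7) / -126
  L_1(t) = t(t - 6)(t - 7) / 36
  L_2(t) = t(t - 3)(t - 7) / -18
  L_3(t) = t(t - 3)(t - 6) / 28
Then q(t) = 1/3·L_0(t) - 404/3·L_1(t) - 3185/3·L_2(t) - 5060/3·L_3(t).
Expanding and collecting terms gives q(t) = -5t³ + t² - 3t + 1/3.
Evaluating at t = -3: q(-3) = 460/3.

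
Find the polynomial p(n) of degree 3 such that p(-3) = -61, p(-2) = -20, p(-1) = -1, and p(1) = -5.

p(n) = n^3 - 5n^2 - 3n + 2

Write p(n) = an^3 + bn^2 + cn + d. Substituting each data point gives a linear system:
  -27a + 9b - 3c + d = -61
  -8a + 4b - 2c + d = -20
  -a + b - c + d = -1
  a + b + c + d = -5
Solving the system yields a = 1, b = -5, c = -3, d = 2.
So p(n) = n^3 - 5n^2 - 3n + 2.
Check: p(-3) = -61. ✓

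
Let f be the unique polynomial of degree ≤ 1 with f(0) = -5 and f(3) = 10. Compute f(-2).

Using the Lagrange interpolation formula with nodes 0, 3:
  L_0(s) = (s - 3) / -3
  L_1(s) = s / 3
Then f(s) = -5·L_0(s) + 10·L_1(s).
Expanding and collecting terms gives f(s) = 5s - 5.
Evaluating at s = -2: f(-2) = -15.

-15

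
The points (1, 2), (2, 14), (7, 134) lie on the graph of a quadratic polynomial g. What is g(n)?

Write g(n) = an^2 + bn + c. Substituting each data point gives a linear system:
  a + b + c = 2
  4a + 2b + c = 14
  49a + 7b + c = 134
Solving the system yields a = 2, b = 6, c = -6.
So g(n) = 2n² + 6n - 6.
Check: g(7) = 134. ✓

g(n) = 2n^2 + 6n - 6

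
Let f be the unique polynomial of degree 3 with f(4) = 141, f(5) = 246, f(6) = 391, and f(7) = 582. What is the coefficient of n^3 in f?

1

Write f(n) = an^3 + bn^2 + cn + d. Substituting each data point gives a linear system:
  64a + 16b + 4c + d = 141
  125a + 25b + 5c + d = 246
  216a + 36b + 6c + d = 391
  343a + 49b + 7c + d = 582
Solving the system yields a = 1, b = 5, c = -1, d = 1.
So f(n) = n³ + 5n² - n + 1.
The leading coefficient is 1.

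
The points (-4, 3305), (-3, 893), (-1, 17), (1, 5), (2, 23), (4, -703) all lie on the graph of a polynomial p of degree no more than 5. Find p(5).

Using the Lagrange interpolation formula with nodes -4, -3, -1, 1, 2, 4:
  L_0(u) = (u + 3)(u + 1)(u - 1)(u - 2)(u - 4) / -720
  L_1(u) = (u + 4)(u + 1)(u - 1)(u - 2)(u - 4) / 280
  L_2(u) = (u + 4)(u + 3)(u - 1)(u - 2)(u - 4) / -180
  L_3(u) = (u + 4)(u + 3)(u + 1)(u - 2)(u - 4) / 120
  L_4(u) = (u + 4)(u + 3)(u + 1)(u - 1)(u - 4) / -180
  L_5(u) = (u + 4)(u + 3)(u + 1)(u - 1)(u - 2) / 1680
Then p(u) = 3305·L_0(u) + 893·L_1(u) + 17·L_2(u) + 5·L_3(u) + 23·L_4(u) - 703·L_5(u).
Expanding and collecting terms gives p(u) = -2u^5 + 5u^4 + u^3 + u^2 - 5u + 5.
Evaluating at u = 5: p(5) = -2995.

-2995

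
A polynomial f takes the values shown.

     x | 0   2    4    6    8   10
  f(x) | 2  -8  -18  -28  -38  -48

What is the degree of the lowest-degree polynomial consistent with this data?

1

Forward differences of the values at x = 0, 2, 4, 6, 8, 10:
  f  : 2  -8  -18  -28  -38  -48
  Δ  : -10  -10  -10  -10  -10
  Δ^2: 0  0  0  0
  Δ^3: 0  0  0
  Δ^4: 0  0
  Δ^5: 0
The first differences are constant (-10) and nonzero, while all higher differences vanish, so the minimal degree is 1.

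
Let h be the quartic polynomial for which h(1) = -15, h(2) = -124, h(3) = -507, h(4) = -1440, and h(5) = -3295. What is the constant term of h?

0

Write h(s) = as^4 + bs^3 + cs^2 + ds + e. Substituting each data point gives a linear system:
  a + b + c + d + e = -15
  16a + 8b + 4c + 2d + e = -124
  81a + 27b + 9c + 3d + e = -507
  256a + 64b + 16c + 4d + e = -1440
  625a + 125b + 25c + 5d + e = -3295
Solving the system yields a = -4, b = -6, c = -1, d = -4, e = 0.
So h(s) = -4s^4 - 6s^3 - s^2 - 4s.
The constant term is 0.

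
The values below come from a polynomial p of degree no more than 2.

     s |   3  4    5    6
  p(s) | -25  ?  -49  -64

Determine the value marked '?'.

The 3 known points determine the degree-2 polynomial uniquely.
Write p(s) = as^2 + bs + c. Substituting each data point gives a linear system:
  9a + 3b + c = -25
  25a + 5b + c = -49
  36a + 6b + c = -64
Solving the system yields a = -1, b = -4, c = -4.
So p(s) = -s^2 - 4s - 4.
Then p(4) = -36.

-36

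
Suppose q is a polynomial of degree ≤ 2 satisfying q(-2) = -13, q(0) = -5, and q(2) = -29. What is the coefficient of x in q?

-4

Write q(x) = ax^2 + bx + c. Substituting each data point gives a linear system:
  4a - 2b + c = -13
  c = -5
  4a + 2b + c = -29
Solving the system yields a = -4, b = -4, c = -5.
So q(x) = -4x^2 - 4x - 5.
The coefficient of x is -4.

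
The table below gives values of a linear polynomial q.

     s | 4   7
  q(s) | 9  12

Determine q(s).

q(s) = s + 5

Write q(s) = as + b. Substituting each data point gives a linear system:
  4a + b = 9
  7a + b = 12
Solving the system yields a = 1, b = 5.
So q(s) = s + 5.
Check: q(7) = 12. ✓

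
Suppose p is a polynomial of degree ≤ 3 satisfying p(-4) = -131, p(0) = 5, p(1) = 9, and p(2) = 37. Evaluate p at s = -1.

Using the Lagrange interpolation formula with nodes -4, 0, 1, 2:
  L_0(s) = s(s - 1)(s - 2) / -120
  L_1(s) = (s + 4)(s - 1)(s - 2) / 8
  L_2(s) = (s + 4)s(s - 2) / -5
  L_3(s) = (s + 4)s(s - 1) / 12
Then p(s) = -131·L_0(s) + 5·L_1(s) + 9·L_2(s) + 37·L_3(s).
Expanding and collecting terms gives p(s) = 3s^3 + 3s^2 - 2s + 5.
Evaluating at s = -1: p(-1) = 7.

7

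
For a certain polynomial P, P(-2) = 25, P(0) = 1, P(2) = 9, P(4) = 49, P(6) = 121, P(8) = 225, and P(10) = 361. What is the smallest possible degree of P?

Forward differences of the values at x = -2, 0, 2, 4, 6, 8, 10:
  P  : 25  1  9  49  121  225  361
  Δ  : -24  8  40  72  104  136
  Δ^2: 32  32  32  32  32
  Δ^3: 0  0  0  0
  Δ^4: 0  0  0
  Δ^5: 0  0
  Δ^6: 0
The second differences are constant (32) and nonzero, while all higher differences vanish, so the minimal degree is 2.

2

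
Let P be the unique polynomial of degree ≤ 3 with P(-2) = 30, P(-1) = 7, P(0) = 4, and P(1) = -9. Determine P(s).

Write P(s) = as^3 + bs^2 + cs + d. Substituting each data point gives a linear system:
  -8a + 4b - 2c + d = 30
  -a + b - c + d = 7
  d = 4
  a + b + c + d = -9
Solving the system yields a = -5, b = -5, c = -3, d = 4.
So P(s) = -5s³ - 5s² - 3s + 4.
Check: P(1) = -9. ✓

P(s) = -5s^3 - 5s^2 - 3s + 4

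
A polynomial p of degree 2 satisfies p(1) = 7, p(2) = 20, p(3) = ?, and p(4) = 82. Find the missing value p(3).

The 3 known points determine the degree-2 polynomial uniquely.
Write p(u) = au^2 + bu + c. Substituting each data point gives a linear system:
  a + b + c = 7
  4a + 2b + c = 20
  16a + 4b + c = 82
Solving the system yields a = 6, b = -5, c = 6.
So p(u) = 6u² - 5u + 6.
Then p(3) = 45.

45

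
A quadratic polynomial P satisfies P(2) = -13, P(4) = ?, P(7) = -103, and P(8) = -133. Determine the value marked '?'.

The 3 known points determine the degree-2 polynomial uniquely.
Write P(t) = at^2 + bt + c. Substituting each data point gives a linear system:
  4a + 2b + c = -13
  49a + 7b + c = -103
  64a + 8b + c = -133
Solving the system yields a = -2, b = 0, c = -5.
So P(t) = -2t^2 - 5.
Then P(4) = -37.

-37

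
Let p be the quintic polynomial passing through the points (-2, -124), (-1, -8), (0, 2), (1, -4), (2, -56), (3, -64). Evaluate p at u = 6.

7916

Forward differences of the values at u = -2, -1, 0, 1, 2, 3:
  p  : -124  -8  2  -4  -56  -64
  Δ  : 116  10  -6  -52  -8
  Δ^2: -106  -16  -46  44
  Δ^3: 90  -30  90
  Δ^4: -120  120
  Δ^5: 240
The fifth differences are constant, confirming degree 5.
Interpolating (Newton forward form) and evaluating at u = 6 gives p(6) = 7916.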